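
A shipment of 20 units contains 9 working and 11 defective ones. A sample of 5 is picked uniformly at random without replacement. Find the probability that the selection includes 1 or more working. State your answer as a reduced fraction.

2507/2584

There are C(20,5) = 15504 ways to choose the 5.
The complement is all 5 are defective: C(11,5) = 462.
Probability = 1 − 462/15504 = 15042/15504 = 2507/2584.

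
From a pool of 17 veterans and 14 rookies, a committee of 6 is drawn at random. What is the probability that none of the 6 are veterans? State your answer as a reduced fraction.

There are C(31,6) = 736281 possible selections.
Selections with no veterans (all rookies): C(14,6) = 3003.
Probability = 3003/736281 = 11/2697.

11/2697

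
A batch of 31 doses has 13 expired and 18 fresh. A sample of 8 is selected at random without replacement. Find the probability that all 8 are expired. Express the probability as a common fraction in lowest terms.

11/67425

There are C(31,8) = 7888725 possible selections.
Selections with all expired: C(13,8) = 1287.
Probability = 1287/7888725 = 11/67425.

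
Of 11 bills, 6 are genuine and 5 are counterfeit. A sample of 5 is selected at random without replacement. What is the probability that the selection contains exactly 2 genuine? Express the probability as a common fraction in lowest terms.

The sample space is all 5-subsets of the 11: C(11,5) = 462.
Selections with exactly 2 genuine: choose 2 of the 6 genuine and 3 of the 5 counterfeit, C(6,2)·C(5,3) = 15·10 = 150.
Probability = 150/462 = 25/77.

25/77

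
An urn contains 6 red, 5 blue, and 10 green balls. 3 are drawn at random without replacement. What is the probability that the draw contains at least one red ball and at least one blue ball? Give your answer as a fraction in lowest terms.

87/266

There are C(21,3) = 1330 possible draws.
By inclusion-exclusion on the complements, draws missing all red or all blue: C(15,3) + C(16,3) − C(10,3) = 455 + 560 − 120 = 895.
So draws with at least one of each: 1330 − 895 = 435, probability 435/1330 = 87/266.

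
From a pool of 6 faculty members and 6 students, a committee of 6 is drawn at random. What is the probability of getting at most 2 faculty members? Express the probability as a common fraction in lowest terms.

131/462

There are C(12,6) = 924 ways to choose the 6.
Favorable selections (at most 2 faculty members): C(6,0)·C(6,6) + C(6,1)·C(6,5) + C(6,2)·C(6,4) = 1 + 36 + 225 = 262.
Probability = 262/924 = 131/462.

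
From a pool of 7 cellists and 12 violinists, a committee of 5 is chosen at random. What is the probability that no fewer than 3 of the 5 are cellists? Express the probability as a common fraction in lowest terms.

917/3876

Total selections: C(19,5) = 11628.
Favorable selections (no fewer than 3 cellists): C(7,3)·C(12,2) + C(7,4)·C(12,1) + C(7,5)·C(12,0) = 2310 + 420 + 21 = 2751.
Probability = 2751/11628 = 917/3876.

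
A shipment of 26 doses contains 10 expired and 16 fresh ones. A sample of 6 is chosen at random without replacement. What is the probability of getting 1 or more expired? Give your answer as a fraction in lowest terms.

There are C(26,6) = 230230 ways to choose the 6.
The complement is all 6 are fresh: C(16,6) = 8008.
Probability = 1 − 8008/230230 = 222222/230230 = 111/115.

111/115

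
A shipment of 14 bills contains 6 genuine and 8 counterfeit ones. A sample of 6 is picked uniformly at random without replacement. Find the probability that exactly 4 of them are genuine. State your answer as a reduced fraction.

There are C(14,6) = 3003 ways to choose 6 from 14.
Selections with exactly 4 genuine: choose 4 of the 6 genuine and 2 of the 8 counterfeit, C(6,4)·C(8,2) = 15·28 = 420.
Probability = 420/3003 = 20/143.

20/143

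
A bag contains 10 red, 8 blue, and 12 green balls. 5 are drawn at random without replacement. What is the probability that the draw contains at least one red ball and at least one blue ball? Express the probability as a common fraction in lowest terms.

16910/23751

There are C(30,5) = 142506 possible draws.
By inclusion-exclusion on the complements, draws missing all red or all blue: C(20,5) + C(22,5) − C(12,5) = 15504 + 26334 − 792 = 41046.
So draws with at least one of each: 142506 − 41046 = 101460, probability 101460/142506 = 16910/23751.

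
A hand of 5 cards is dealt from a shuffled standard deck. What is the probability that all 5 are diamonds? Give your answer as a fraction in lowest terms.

33/66640

There are C(52,5) = 2598960 possible 5-card hands.
Hands that are all diamonds: C(13,5) = 1287.
Probability = 1287/2598960 = 33/66640.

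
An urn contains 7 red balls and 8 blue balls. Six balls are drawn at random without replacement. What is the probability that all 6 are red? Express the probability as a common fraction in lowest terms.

There are C(15,6) = 5005 possible selections.
Selections with all red: C(7,6) = 7.
Probability = 7/5005 = 1/715.

1/715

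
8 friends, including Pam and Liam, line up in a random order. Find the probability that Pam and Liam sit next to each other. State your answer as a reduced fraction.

There are 8! = 40320 arrangements.
Treat Pam and Liam as a block: 7! arrangements of the blocks × 2 orders within the block = 2·5040 = 10080.
Probability = 10080/40320 = 1/4.

1/4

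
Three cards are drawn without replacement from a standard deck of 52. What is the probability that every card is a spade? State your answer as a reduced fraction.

There are C(52,3) = 22100 possible 3-card hands.
Hands that are all spades: C(13,3) = 286.
Probability = 286/22100 = 11/850.

11/850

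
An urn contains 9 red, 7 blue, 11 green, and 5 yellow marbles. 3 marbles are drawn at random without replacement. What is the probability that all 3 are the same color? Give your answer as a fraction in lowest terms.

147/2480

There are C(32,3) = 4960 ways to draw 3 marbles.
All same color: C(9,3) + C(7,3) + C(11,3) + C(5,3) = 84 + 35 + 165 + 10 = 294.
Probability = 294/4960 = 147/2480.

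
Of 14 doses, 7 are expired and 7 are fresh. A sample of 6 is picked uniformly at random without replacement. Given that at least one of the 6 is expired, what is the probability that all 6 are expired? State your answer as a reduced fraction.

Work in counts. Selections with at least one expired: C(14,6) − C(7,6) = 3003 − 7 = 2996.
Of those, selections where all 6 are expired: C(7,6) = 7.
Conditional probability = 7/2996 = 1/428.

1/428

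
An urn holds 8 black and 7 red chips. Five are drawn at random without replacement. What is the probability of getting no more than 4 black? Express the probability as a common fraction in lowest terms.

421/429

There are C(15,5) = 3003 ways to choose the 5.
The complement is exactly 5 black: C(8,5)·C(7,0) = 56.
Probability = 1 − 56/3003 = 2947/3003 = 421/429.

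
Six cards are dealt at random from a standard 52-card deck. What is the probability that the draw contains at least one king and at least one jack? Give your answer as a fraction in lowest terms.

There are C(52,6) = 20358520 possible draws.
By inclusion-exclusion on the complements, draws missing all kings or all jacks: C(48,6) + C(48,6) − C(44,6) = 12271512 + 12271512 − 7059052 = 17483972.
So draws with at least one of each: 20358520 − 17483972 = 2874548, probability 2874548/20358520 = 718637/5089630.

718637/5089630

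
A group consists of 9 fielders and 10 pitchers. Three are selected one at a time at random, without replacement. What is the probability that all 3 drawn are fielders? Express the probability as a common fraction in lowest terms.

28/323

Multiply the conditional probabilities at each draw: 9/19 · 8/18 · 7/17 = 504/5814 = 28/323.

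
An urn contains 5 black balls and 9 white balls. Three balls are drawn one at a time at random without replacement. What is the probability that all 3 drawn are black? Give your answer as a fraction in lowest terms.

5/182

Multiply the conditional probabilities at each draw: 5/14 · 4/13 · 3/12 = 60/2184 = 5/182.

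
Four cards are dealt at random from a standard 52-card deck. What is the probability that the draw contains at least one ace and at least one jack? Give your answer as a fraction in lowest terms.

There are C(52,4) = 270725 possible draws.
By inclusion-exclusion on the complements, draws missing all aces or all jacks: C(48,4) + C(48,4) − C(44,4) = 194580 + 194580 − 135751 = 253409.
So draws with at least one of each: 270725 − 253409 = 17316, probability 17316/270725 = 1332/20825.

1332/20825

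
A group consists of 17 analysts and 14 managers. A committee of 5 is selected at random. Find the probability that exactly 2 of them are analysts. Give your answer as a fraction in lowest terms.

There are C(31,5) = 169911 ways to choose 5 from 31.
Selections with exactly 2 analysts: choose 2 of the 17 analysts and 3 of the 14 managers, C(17,2)·C(14,3) = 136·364 = 49504.
Probability = 49504/169911 = 7072/24273.

7072/24273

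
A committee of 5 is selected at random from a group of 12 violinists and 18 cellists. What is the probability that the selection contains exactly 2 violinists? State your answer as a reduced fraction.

2992/7917

Total number of selections: C(30,5) = 142506.
Selections with exactly 2 violinists: choose 2 of the 12 violinists and 3 of the 18 cellists, C(12,2)·C(18,3) = 66·816 = 53856.
Probability = 53856/142506 = 2992/7917.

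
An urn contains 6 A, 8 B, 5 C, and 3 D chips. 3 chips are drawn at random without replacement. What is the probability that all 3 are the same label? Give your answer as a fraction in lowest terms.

There are C(22,3) = 1540 ways to draw 3 chips.
All same label: C(6,3) + C(8,3) + C(5,3) + C(3,3) = 20 + 56 + 10 + 1 = 87.
Probability = 87/1540.

87/1540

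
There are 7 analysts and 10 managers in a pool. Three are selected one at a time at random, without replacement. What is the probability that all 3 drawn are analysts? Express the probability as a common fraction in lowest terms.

Multiply the conditional probabilities at each draw: 7/17 · 6/16 · 5/15 = 210/4080 = 7/136.

7/136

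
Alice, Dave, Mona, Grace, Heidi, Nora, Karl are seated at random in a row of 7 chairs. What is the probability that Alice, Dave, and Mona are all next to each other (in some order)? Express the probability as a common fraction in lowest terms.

1/7

There are 7! = 5040 arrangements.
Treat the three as one block: 5! placements × 3! orders within the block = 120·6 = 720.
Probability = 720/5040 = 1/7.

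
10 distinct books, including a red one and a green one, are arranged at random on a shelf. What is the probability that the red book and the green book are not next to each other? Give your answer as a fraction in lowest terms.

4/5

There are 10! = 3628800 arrangements.
Arrangements with the red book and the green book adjacent: 2·9! = 725760.
So not adjacent: 3628800 − 725760 = 2903040, probability 2903040/3628800 = 4/5.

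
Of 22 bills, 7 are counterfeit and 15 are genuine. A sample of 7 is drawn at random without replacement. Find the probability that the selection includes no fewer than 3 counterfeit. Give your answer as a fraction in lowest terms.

353/912

There are C(22,7) = 170544 ways to choose the 7.
Count the complement (fewer than 3 counterfeit): C(7,0)·C(15,7) + C(7,1)·C(15,6) + C(7,2)·C(15,5) = 6435 + 35035 + 63063 = 104533.
Probability = 1 − 104533/170544 = 66011/170544 = 353/912.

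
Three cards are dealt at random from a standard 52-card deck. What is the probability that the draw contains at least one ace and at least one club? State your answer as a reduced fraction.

There are C(52,3) = 22100 possible draws.
By inclusion-exclusion on the complements, draws missing all aces or all clubs: C(48,3) + C(39,3) − C(36,3) = 17296 + 9139 − 7140 = 19295.
So draws with at least one of each: 22100 − 19295 = 2805, probability 2805/22100 = 33/260.

33/260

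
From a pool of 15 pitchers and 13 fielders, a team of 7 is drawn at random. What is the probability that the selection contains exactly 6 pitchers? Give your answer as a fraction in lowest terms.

91/1656

Total number of selections: C(28,7) = 1184040.
Selections with exactly 6 pitchers: choose 6 of the 15 pitchers and 1 of the 13 fielders, C(15,6)·C(13,1) = 5005·13 = 65065.
Probability = 65065/1184040 = 91/1656.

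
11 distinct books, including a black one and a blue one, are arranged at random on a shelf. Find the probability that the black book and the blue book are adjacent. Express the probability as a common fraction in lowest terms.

2/11

There are 11! = 39916800 arrangements.
Treat the black book and the blue book as a block: 10! arrangements of the blocks × 2 orders within the block = 2·3628800 = 7257600.
Probability = 7257600/39916800 = 2/11.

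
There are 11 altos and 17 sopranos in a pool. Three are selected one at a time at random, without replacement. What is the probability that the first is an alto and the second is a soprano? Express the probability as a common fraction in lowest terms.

Multiply the conditional probabilities at each draw: 11/28 · 17/27 = 187/756.

187/756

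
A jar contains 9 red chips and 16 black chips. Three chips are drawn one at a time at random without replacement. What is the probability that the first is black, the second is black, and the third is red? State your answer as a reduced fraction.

18/115

Multiply the conditional probabilities at each draw: 16/25 · 15/24 · 9/23 = 2160/13800 = 18/115.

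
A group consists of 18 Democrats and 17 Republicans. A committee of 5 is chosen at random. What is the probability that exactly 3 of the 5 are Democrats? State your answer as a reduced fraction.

816/2387

The sample space is all 5-subsets of the 35: C(35,5) = 324632.
Selections with exactly 3 Democrats: choose 3 of the 18 Democrats and 2 of the 17 Republicans, C(18,3)·C(17,2) = 816·136 = 110976.
Probability = 110976/324632 = 816/2387.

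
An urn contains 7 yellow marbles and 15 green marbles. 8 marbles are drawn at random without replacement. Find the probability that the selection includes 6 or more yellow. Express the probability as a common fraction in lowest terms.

25/10659

There are C(22,8) = 319770 ways to choose the 8.
Favorable selections (6 or more yellow): C(7,6)·C(15,2) + C(7,7)·C(15,1) = 735 + 15 = 750.
Probability = 750/319770 = 25/10659.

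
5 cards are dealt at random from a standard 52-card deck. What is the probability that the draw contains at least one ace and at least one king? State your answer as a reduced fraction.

6509/64974

There are C(52,5) = 2598960 possible draws.
By inclusion-exclusion on the complements, draws missing all aces or all kings: C(48,5) + C(48,5) − C(44,5) = 1712304 + 1712304 − 1086008 = 2338600.
So draws with at least one of each: 2598960 − 2338600 = 260360, probability 260360/2598960 = 6509/64974.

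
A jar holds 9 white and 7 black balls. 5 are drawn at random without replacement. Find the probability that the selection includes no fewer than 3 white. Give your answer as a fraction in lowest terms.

There are C(16,5) = 4368 ways to choose the 5.
Favorable selections (no fewer than 3 white): C(9,3)·C(7,2) + C(9,4)·C(7,1) + C(9,5)·C(7,0) = 1764 + 882 + 126 = 2772.
Probability = 2772/4368 = 33/52.

33/52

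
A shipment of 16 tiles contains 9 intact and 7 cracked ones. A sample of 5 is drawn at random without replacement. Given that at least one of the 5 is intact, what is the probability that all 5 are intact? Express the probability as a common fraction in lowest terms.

Work in counts. Selections with at least one intact: C(16,5) − C(7,5) = 4368 − 21 = 4347.
Of those, selections where all 5 are intact: C(9,5) = 126.
Conditional probability = 126/4347 = 2/69.

2/69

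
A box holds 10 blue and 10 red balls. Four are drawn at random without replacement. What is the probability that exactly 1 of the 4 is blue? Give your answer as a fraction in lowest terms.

80/323

The sample space is all 4-subsets of the 20: C(20,4) = 4845.
Selections with exactly 1 blue: choose 1 of the 10 blue and 3 of the 10 red, C(10,1)·C(10,3) = 10·120 = 1200.
Probability = 1200/4845 = 80/323.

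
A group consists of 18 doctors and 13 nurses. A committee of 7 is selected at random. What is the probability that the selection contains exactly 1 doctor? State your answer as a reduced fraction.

The sample space is all 7-subsets of the 31: C(31,7) = 2629575.
Selections with exactly 1 doctor: choose 1 of the 18 doctors and 6 of the 13 nurses, C(18,1)·C(13,6) = 18·1716 = 30888.
Probability = 30888/2629575 = 264/22475.

264/22475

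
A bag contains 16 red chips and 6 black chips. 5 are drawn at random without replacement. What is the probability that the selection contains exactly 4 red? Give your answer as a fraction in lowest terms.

260/627

There are C(22,5) = 26334 ways to choose 5 from 22.
Selections with exactly 4 red: choose 4 of the 16 red and 1 of the 6 black, C(16,4)·C(6,1) = 1820·6 = 10920.
Probability = 10920/26334 = 260/627.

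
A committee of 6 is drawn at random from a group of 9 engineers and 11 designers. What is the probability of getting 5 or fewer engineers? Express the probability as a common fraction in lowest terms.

3223/3230

Total selections: C(20,6) = 38760.
The complement is exactly 6 engineers: C(9,6)·C(11,0) = 84.
Probability = 1 − 84/38760 = 38676/38760 = 3223/3230.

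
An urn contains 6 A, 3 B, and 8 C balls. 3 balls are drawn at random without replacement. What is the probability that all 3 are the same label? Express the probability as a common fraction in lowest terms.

77/680

There are C(17,3) = 680 ways to draw 3 balls.
All same label: C(6,3) + C(3,3) + C(8,3) = 20 + 1 + 56 = 77.
Probability = 77/680.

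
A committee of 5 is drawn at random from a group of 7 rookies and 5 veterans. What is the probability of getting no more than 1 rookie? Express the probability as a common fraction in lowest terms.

There are C(12,5) = 792 ways to choose the 5.
Favorable selections (no more than 1 rookie): C(7,0)·C(5,5) + C(7,1)·C(5,4) = 1 + 35 = 36.
Probability = 36/792 = 1/22.

1/22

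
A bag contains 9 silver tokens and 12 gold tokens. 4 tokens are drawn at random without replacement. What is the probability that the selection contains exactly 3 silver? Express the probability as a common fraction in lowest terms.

There are C(21,4) = 5985 ways to choose 4 from 21.
Selections with exactly 3 silver: choose 3 of the 9 silver and 1 of the 12 gold, C(9,3)·C(12,1) = 84·12 = 1008.
Probability = 1008/5985 = 16/95.

16/95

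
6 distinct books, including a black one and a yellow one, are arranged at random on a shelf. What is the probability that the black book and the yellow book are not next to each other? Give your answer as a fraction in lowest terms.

2/3

There are 6! = 720 arrangements.
Arrangements with the black book and the yellow book adjacent: 2·5! = 240.
So not adjacent: 720 − 240 = 480, probability 480/720 = 2/3.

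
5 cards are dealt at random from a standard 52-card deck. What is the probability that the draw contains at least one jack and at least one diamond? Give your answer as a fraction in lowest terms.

There are C(52,5) = 2598960 possible draws.
By inclusion-exclusion on the complements, draws missing all jacks or all diamonds: C(48,5) + C(39,5) − C(36,5) = 1712304 + 575757 − 376992 = 1911069.
So draws with at least one of each: 2598960 − 1911069 = 687891, probability 687891/2598960 = 229297/866320.

229297/866320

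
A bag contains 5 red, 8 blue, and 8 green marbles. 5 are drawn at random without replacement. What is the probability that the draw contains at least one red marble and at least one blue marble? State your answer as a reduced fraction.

14750/20349

There are C(21,5) = 20349 possible draws.
By inclusion-exclusion on the complements, draws missing all red or all blue: C(16,5) + C(13,5) − C(8,5) = 4368 + 1287 − 56 = 5599.
So draws with at least one of each: 20349 − 5599 = 14750, probability 14750/20349.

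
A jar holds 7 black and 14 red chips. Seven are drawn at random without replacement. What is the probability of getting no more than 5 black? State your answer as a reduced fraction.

There are C(21,7) = 116280 ways to choose the 7.
Count the complement (more than 5 black): C(7,6)·C(14,1) + C(7,7)·C(14,0) = 98 + 1 = 99.
Probability = 1 − 99/116280 = 116181/116280 = 12909/12920.

12909/12920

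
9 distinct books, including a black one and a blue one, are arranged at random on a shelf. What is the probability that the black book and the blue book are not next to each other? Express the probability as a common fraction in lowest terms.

There are 9! = 362880 arrangements.
Arrangements with the black book and the blue book adjacent: 2·8! = 80640.
So not adjacent: 362880 − 80640 = 282240, probability 282240/362880 = 7/9.

7/9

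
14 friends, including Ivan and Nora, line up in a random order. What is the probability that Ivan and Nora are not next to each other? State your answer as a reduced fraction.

There are 14! = 87178291200 arrangements.
Arrangements with Ivan and Nora adjacent: 2·13! = 12454041600.
So not adjacent: 87178291200 − 12454041600 = 74724249600, probability 74724249600/87178291200 = 6/7.

6/7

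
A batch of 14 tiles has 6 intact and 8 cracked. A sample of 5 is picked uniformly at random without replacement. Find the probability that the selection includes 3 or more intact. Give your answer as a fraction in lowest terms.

49/143

There are C(14,5) = 2002 ways to choose the 5.
Favorable selections (3 or more intact): C(6,3)·C(8,2) + C(6,4)·C(8,1) + C(6,5)·C(8,0) = 560 + 120 + 6 = 686.
Probability = 686/2002 = 49/143.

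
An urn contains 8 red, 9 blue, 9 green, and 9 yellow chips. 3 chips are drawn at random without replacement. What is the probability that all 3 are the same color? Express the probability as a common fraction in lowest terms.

4/85

There are C(35,3) = 6545 ways to draw 3 chips.
All same color: C(8,3) + C(9,3) + C(9,3) + C(9,3) = 56 + 84 + 84 + 84 = 308.
Probability = 308/6545 = 4/85.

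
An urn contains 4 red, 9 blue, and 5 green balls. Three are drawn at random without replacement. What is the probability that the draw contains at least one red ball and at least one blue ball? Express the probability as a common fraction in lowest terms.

There are C(18,3) = 816 possible draws.
By inclusion-exclusion on the complements, draws missing all red or all blue: C(14,3) + C(9,3) − C(5,3) = 364 + 84 − 10 = 438.
So draws with at least one of each: 816 − 438 = 378, probability 378/816 = 63/136.

63/136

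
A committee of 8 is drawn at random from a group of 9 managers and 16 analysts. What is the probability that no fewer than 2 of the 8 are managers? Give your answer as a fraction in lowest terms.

There are C(25,8) = 1081575 ways to choose the 8.
Favorable selections (no fewer than 2 managers): C(9,2)·C(16,6) + C(9,3)·C(16,5) + C(9,4)·C(16,4) + C(9,5)·C(16,3) + C(9,6)·C(16,2) + C(9,7)·C(16,1) + C(9,8)·C(16,0) = 288288 + 366912 + 229320 + 70560 + 10080 + 576 + 9 = 965745.
Probability = 965745/1081575 = 1951/2185.

1951/2185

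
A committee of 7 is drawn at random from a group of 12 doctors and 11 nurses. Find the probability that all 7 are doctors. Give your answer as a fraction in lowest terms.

There are C(23,7) = 245157 possible selections.
Selections with all doctors: C(12,7) = 792.
Probability = 792/245157 = 24/7429.

24/7429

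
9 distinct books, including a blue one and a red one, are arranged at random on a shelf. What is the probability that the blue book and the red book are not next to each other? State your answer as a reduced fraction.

7/9

There are 9! = 362880 arrangements.
Arrangements with the blue book and the red book adjacent: 2·8! = 80640.
So not adjacent: 362880 − 80640 = 282240, probability 282240/362880 = 7/9.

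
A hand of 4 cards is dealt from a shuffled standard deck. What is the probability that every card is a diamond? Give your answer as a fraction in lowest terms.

There are C(52,4) = 270725 possible 4-card hands.
Hands that are all diamonds: C(13,4) = 715.
Probability = 715/270725 = 11/4165.

11/4165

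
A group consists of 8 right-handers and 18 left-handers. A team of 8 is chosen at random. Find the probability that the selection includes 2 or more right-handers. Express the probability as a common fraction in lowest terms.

3889/4807

There are C(26,8) = 1562275 ways to choose the 8.
Favorable selections (2 or more right-handers): C(8,2)·C(18,6) + C(8,3)·C(18,5) + C(8,4)·C(18,4) + C(8,5)·C(18,3) + C(8,6)·C(18,2) + C(8,7)·C(18,1) + C(8,8)·C(18,0) = 519792 + 479808 + 214200 + 45696 + 4284 + 144 + 1 = 1263925.
Probability = 1263925/1562275 = 3889/4807.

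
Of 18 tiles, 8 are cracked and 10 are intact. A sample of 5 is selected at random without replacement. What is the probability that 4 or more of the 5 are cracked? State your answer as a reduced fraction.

Total selections: C(18,5) = 8568.
Favorable selections (4 or more cracked): C(8,4)·C(10,1) + C(8,5)·C(10,0) = 700 + 56 = 756.
Probability = 756/8568 = 3/34.

3/34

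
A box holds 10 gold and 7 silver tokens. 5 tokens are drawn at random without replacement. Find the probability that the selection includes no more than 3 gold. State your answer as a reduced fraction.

319/442

Total selections: C(17,5) = 6188.
Favorable selections (no more than 3 gold): C(10,0)·C(7,5) + C(10,1)·C(7,4) + C(10,2)·C(7,3) + C(10,3)·C(7,2) = 21 + 350 + 1575 + 2520 = 4466.
Probability = 4466/6188 = 319/442.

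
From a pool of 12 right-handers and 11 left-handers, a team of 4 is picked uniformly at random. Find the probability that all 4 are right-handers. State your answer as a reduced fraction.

There are C(23,4) = 8855 possible selections.
Selections with all right-handers: C(12,4) = 495.
Probability = 495/8855 = 9/161.

9/161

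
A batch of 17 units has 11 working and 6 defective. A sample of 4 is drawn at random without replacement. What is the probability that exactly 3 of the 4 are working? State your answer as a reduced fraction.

There are C(17,4) = 2380 ways to choose 4 from 17.
Selections with exactly 3 working: choose 3 of the 11 working and 1 of the 6 defective, C(11,3)·C(6,1) = 165·6 = 990.
Probability = 990/2380 = 99/238.

99/238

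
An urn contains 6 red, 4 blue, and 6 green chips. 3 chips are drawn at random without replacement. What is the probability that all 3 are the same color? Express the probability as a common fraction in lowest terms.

11/140

There are C(16,3) = 560 ways to draw 3 chips.
All same color: C(6,3) + C(4,3) + C(6,3) = 20 + 4 + 20 = 44.
Probability = 44/560 = 11/140.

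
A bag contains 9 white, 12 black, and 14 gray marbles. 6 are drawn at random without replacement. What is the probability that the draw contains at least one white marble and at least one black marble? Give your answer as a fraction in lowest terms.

There are C(35,6) = 1623160 possible draws.
By inclusion-exclusion on the complements, draws missing all white or all black: C(26,6) + C(23,6) − C(14,6) = 230230 + 100947 − 3003 = 328174.
So draws with at least one of each: 1623160 − 328174 = 1294986, probability 1294986/1623160 = 8409/10540.

8409/10540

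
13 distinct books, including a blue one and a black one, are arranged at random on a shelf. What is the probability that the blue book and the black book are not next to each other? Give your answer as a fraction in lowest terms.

There are 13! = 6227020800 arrangements.
Arrangements with the blue book and the black book adjacent: 2·12! = 958003200.
So not adjacent: 6227020800 − 958003200 = 5269017600, probability 5269017600/6227020800 = 11/13.

11/13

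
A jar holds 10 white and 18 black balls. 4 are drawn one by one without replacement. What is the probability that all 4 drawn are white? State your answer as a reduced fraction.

2/195

Multiply the conditional probabilities at each draw: 10/28 · 9/27 · 8/26 · 7/25 = 5040/491400 = 2/195.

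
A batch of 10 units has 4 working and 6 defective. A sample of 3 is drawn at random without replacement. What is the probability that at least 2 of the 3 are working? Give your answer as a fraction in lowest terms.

There are C(10,3) = 120 ways to choose the 3.
Favorable selections (at least 2 working): C(4,2)·C(6,1) + C(4,3)·C(6,0) = 36 + 4 = 40.
Probability = 40/120 = 1/3.

1/3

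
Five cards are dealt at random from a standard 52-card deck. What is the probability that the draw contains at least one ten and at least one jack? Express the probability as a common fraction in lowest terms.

There are C(52,5) = 2598960 possible draws.
By inclusion-exclusion on the complements, draws missing all tens or all jacks: C(48,5) + C(48,5) − C(44,5) = 1712304 + 1712304 − 1086008 = 2338600.
So draws with at least one of each: 2598960 − 2338600 = 260360, probability 260360/2598960 = 6509/64974.

6509/64974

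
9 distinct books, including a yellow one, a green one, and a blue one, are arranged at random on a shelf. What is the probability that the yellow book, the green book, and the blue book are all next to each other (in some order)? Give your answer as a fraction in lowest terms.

1/12

There are 9! = 362880 arrangements.
Treat the three as one block: 7! placements × 3! orders within the block = 5040·6 = 30240.
Probability = 30240/362880 = 1/12.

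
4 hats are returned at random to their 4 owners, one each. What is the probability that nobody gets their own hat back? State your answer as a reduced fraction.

3/8

There are 4! = 24 assignments.
By inclusion-exclusion, assignments with no fixed points: C(4,0)·4! − C(4,1)·3! + C(4,2)·2! − C(4,3)·1! + C(4,4)·0! = 9.
Probability = 9/24 = 3/8.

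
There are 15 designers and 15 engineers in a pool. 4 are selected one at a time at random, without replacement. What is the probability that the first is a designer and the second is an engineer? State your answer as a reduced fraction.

Multiply the conditional probabilities at each draw: 15/30 · 15/29 = 225/870 = 15/58.

15/58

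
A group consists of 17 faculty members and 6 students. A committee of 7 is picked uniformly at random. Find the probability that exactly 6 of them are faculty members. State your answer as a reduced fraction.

1456/4807

The sample space is all 7-subsets of the 23: C(23,7) = 245157.
Selections with exactly 6 faculty members: choose 6 of the 17 faculty members and 1 of the 6 students, C(17,6)·C(6,1) = 12376·6 = 74256.
Probability = 74256/245157 = 1456/4807.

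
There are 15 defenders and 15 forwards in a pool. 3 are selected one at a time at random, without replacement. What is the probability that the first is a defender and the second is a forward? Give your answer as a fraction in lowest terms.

15/58

Multiply the conditional probabilities at each draw: 15/30 · 15/29 = 225/870 = 15/58.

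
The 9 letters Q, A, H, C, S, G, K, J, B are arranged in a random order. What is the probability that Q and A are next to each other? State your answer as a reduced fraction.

2/9

There are 9! = 362880 arrangements.
Treat Q and A as a block: 8! arrangements of the blocks × 2 orders within the block = 2·40320 = 80640.
Probability = 80640/362880 = 2/9.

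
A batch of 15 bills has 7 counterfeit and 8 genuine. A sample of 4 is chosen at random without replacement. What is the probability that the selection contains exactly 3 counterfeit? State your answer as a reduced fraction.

Total number of selections: C(15,4) = 1365.
Selections with exactly 3 counterfeit: choose 3 of the 7 counterfeit and 1 of the 8 genuine, C(7,3)·C(8,1) = 35·8 = 280.
Probability = 280/1365 = 8/39.

8/39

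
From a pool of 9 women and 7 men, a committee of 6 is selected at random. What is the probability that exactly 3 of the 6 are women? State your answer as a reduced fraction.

Total number of selections: C(16,6) = 8008.
Selections with exactly 3 women: choose 3 of the 9 women and 3 of the 7 men, C(9,3)·C(7,3) = 84·35 = 2940.
Probability = 2940/8008 = 105/286.

105/286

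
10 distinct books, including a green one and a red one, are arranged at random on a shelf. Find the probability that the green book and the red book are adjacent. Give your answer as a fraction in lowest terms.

There are 10! = 3628800 arrangements.
Treat the green book and the red book as a block: 9! arrangements of the blocks × 2 orders within the block = 2·362880 = 725760.
Probability = 725760/3628800 = 1/5.

1/5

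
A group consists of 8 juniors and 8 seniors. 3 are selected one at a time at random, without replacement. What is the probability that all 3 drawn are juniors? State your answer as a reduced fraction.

Multiply the conditional probabilities at each draw: 8/16 · 7/15 · 6/14 = 336/3360 = 1/10.

1/10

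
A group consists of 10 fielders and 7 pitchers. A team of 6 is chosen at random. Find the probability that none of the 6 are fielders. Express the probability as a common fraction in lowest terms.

There are C(17,6) = 12376 possible selections.
Selections with no fielders (all pitchers): C(7,6) = 7.
Probability = 7/12376 = 1/1768.

1/1768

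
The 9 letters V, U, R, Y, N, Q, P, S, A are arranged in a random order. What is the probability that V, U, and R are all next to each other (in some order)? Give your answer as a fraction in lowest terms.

1/12

There are 9! = 362880 arrangements.
Treat the three as one block: 7! placements × 3! orders within the block = 5040·6 = 30240.
Probability = 30240/362880 = 1/12.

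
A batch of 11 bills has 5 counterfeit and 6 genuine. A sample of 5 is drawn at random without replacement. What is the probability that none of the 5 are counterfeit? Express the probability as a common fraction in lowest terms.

There are C(11,5) = 462 possible selections.
Selections with no counterfeit (all genuine): C(6,5) = 6.
Probability = 6/462 = 1/77.

1/77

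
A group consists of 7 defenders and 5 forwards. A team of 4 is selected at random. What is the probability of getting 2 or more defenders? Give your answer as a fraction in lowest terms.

28/33

Total selections: C(12,4) = 495.
Count the complement (fewer than 2 defenders): C(7,0)·C(5,4) + C(7,1)·C(5,3) = 5 + 70 = 75.
Probability = 1 − 75/495 = 420/495 = 28/33.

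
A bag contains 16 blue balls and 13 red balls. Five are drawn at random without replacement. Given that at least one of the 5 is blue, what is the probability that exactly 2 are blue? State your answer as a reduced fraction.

Work in counts. Selections with at least one blue: C(29,5) − C(13,5) = 118755 − 1287 = 117468.
Of those, selections where exactly 2 are blue: C(16,2)·C(13,3) = 120·286 = 34320.
Conditional probability = 34320/117468 = 220/753.

220/753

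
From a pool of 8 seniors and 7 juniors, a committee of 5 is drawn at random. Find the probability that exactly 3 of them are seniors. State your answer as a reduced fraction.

56/143

The sample space is all 5-subsets of the 15: C(15,5) = 3003.
Selections with exactly 3 seniors: choose 3 of the 8 seniors and 2 of the 7 juniors, C(8,3)·C(7,2) = 56·21 = 1176.
Probability = 1176/3003 = 56/143.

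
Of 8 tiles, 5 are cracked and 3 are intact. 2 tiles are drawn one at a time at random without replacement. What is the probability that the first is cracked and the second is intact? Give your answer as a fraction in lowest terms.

15/56

Multiply the conditional probabilities at each draw: 5/8 · 3/7 = 15/56.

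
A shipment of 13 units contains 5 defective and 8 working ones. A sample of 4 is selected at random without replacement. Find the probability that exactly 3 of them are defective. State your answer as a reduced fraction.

There are C(13,4) = 715 ways to choose 4 from 13.
Selections with exactly 3 defective: choose 3 of the 5 defective and 1 of the 8 working, C(5,3)·C(8,1) = 10·8 = 80.
Probability = 80/715 = 16/143.

16/143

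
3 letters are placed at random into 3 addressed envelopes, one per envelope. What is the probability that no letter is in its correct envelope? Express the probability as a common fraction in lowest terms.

There are 3! = 6 assignments.
By inclusion-exclusion, assignments with no fixed points: C(3,0)·3! − C(3,1)·2! + C(3,2)·1! − C(3,3)·0! = 2.
Probability = 2/6 = 1/3.

1/3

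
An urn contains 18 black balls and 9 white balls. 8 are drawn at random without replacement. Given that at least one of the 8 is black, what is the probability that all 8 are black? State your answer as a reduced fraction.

Work in counts. Selections with at least one black: C(27,8) − C(9,8) = 2220075 − 9 = 2220066.
Of those, selections where all 8 are black: C(18,8) = 43758.
Conditional probability = 43758/2220066 = 2431/123337.

2431/123337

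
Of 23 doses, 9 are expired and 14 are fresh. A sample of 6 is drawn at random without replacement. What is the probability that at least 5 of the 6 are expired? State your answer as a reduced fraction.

8/437

There are C(23,6) = 100947 ways to choose the 6.
Favorable selections (at least 5 expired): C(9,5)·C(14,1) + C(9,6)·C(14,0) = 1764 + 84 = 1848.
Probability = 1848/100947 = 8/437.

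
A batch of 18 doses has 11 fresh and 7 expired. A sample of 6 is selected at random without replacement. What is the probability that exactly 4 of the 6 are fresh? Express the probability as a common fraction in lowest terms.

There are C(18,6) = 18564 ways to choose 6 from 18.
Selections with exactly 4 fresh: choose 4 of the 11 fresh and 2 of the 7 expired, C(11,4)·C(7,2) = 330·21 = 6930.
Probability = 6930/18564 = 165/442.

165/442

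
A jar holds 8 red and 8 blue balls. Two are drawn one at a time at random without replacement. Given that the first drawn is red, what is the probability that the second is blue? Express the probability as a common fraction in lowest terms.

8/15

After removing one red, 15 remain: 7 red and 8 blue.
So the probability the next is blue is 8/15.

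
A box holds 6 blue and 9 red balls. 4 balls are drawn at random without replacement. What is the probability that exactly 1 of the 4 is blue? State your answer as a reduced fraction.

The sample space is all 4-subsets of the 15: C(15,4) = 1365.
Selections with exactly 1 blue: choose 1 of the 6 blue and 3 of the 9 red, C(6,1)·C(9,3) = 6·84 = 504.
Probability = 504/1365 = 24/65.

24/65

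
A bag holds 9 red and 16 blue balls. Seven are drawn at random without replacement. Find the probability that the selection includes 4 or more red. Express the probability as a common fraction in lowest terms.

Total selections: C(25,7) = 480700.
Favorable selections (4 or more red): C(9,4)·C(16,3) + C(9,5)·C(16,2) + C(9,6)·C(16,1) + C(9,7)·C(16,0) = 70560 + 15120 + 1344 + 36 = 87060.
Probability = 87060/480700 = 4353/24035.

4353/24035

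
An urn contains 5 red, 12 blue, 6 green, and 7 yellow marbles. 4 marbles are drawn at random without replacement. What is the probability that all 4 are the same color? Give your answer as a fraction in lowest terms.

There are C(30,4) = 27405 ways to draw 4 marbles.
All same color: C(5,4) + C(12,4) + C(6,4) + C(7,4) = 5 + 495 + 15 + 35 = 550.
Probability = 550/27405 = 110/5481.

110/5481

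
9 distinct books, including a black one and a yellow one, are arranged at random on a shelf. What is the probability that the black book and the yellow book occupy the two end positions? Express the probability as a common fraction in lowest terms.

There are 9! = 362880 arrangements.
Place the black book and the yellow book at the ends in 2 ways, arrange the remaining 7 in 7! = 5040 ways: 2·5040 = 10080.
Probability = 10080/362880 = 1/36.

1/36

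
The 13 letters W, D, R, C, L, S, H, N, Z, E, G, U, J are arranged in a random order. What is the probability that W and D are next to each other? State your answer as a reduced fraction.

2/13

There are 13! = 6227020800 arrangements.
Treat W and D as a block: 12! arrangements of the blocks × 2 orders within the block = 2·479001600 = 958003200.
Probability = 958003200/6227020800 = 2/13.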